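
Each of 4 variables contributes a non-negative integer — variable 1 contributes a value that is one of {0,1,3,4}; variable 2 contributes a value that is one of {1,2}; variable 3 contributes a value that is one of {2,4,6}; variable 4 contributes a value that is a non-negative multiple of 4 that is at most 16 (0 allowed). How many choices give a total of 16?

7

The generating function for the choices is (1 + z + z^3 + z^4)·(z + z^2)·(z^2 + z^4 + z^6)·(1 + z^4 + z^8 + z^12 + z^16); the count is [z^16].
(1 + z + z^3 + z^4) has coefficients 1,1,0,1,1 for degrees 0…4.
(z + z^2) has coefficients 0,1,1,0,0,0,0,0,0,0,0,0,0,0,0,0,0 for degrees 0…16.
Multiplying by (z^2 + z^4 + z^6) gives running coefficients 0,0,0,1,1,1,1,1,1,0,0,0,0,0,0,0,0 for degrees 0…16.
Finally multiplying by (1 + z^4 + z^8 + z^12 + z^16), the product of all factors after the first has coefficients 0,0,0,1,1,1,1,2,2,1,1,2,2,1,1,2,2 for degrees 0…16.
[z^16] = 1·2 + 1·2 + 1·1 + 1·2 = 7.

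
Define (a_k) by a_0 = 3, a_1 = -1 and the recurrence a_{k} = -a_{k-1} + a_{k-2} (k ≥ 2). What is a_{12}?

411

The ordinary generating function has denominator 1 + t - t^2.
Iterating the recurrence: a_0,…,a_{12} = 3, -1, 4, -5, 9, -14, 23, -37, 60, -97, 157, -254, 411.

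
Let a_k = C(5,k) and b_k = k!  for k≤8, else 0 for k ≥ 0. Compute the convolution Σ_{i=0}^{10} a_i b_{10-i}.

457320

This is [x^10] in the product of the two ordinary generating functions.
Σ = 1·0 + 5·0 + 10·40320 + 10·5040 + 5·720 + 1·120 + 0·24 + 0·6 + 0·2 + 0·1 + 0·1 = 457320.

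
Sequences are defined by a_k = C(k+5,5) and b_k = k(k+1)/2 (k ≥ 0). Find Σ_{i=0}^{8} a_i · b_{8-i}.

Write out a_i and b_{8-i} for i = 0,…,8 and sum the products.
Σ = 1·36 + 6·28 + 21·21 + 56·15 + 126·10 + 252·6 + 462·3 + 792·1 + 1287·0 = 6435.

6435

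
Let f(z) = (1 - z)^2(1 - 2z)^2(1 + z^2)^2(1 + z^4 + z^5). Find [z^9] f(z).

1

(1 - z)^2 has coefficients 1,-2,1 for degrees 0…2.
(1 - 2z)^2 has coefficients 1,-4,4,0,0,0,0,0,0,0 for degrees 0…9.
Multiplying by (1 + z^2)^2 gives running coefficients 1,-4,6,-8,9,-4,4,0,0,0 for degrees 0…9.
Finally multiplying by (1 + z^4 + z^5), the product of all factors after the first has coefficients 1,-4,6,-8,10,-7,6,-2,1,5 for degrees 0…9.
[z^9] = 1·5 − 2·1 + 1·(-2) = 1.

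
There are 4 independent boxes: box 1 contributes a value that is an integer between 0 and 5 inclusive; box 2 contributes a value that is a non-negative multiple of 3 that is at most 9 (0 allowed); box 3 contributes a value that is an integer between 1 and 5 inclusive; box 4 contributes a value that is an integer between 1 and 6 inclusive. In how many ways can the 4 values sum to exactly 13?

59

The generating function for the choices is (1 + y + y² + y³ + y⁴ + y⁵)·(1 + y³ + y⁶ + y⁹)·(y + y² + y³ + y⁴ + y⁵)·(y + y² + y³ + y⁴ + y⁵ + y⁶); the count is [y¹³].
(1 + y + y² + y³ + y⁴ + y⁵) has coefficients 1,1,1,1,1,1 for degrees 0…5.
(1 + y³ + y⁶ + y⁹) has coefficients 1,0,0,1,0,0,1,0,0,1,0,0,0,0 for degrees 0…13.
Multiplying by (y + y² + y³ + y⁴ + y⁵) gives running coefficients 0,1,1,1,2,2,1,2,2,1,2,2,1,1 for degrees 0…13.
Finally multiplying by (y + y² + y³ + y⁴ + y⁵ + y⁶), the product of all factors after the first has coefficients 0,0,1,2,3,5,7,8,9,10,10,10,10,10 for degrees 0…13.
[y¹³] = 1·10 + 1·10 + 1·10 + 1·10 + 1·10 + 1·9 = 59.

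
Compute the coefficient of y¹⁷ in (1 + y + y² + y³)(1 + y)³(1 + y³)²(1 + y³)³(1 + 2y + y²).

(1 + y + y² + y³) has coefficients 1,1,1,1 for degrees 0…3.
(1 + y)³ has coefficients 1,3,3,1,0,0,0,0,0,0,0,0,0,0,0,0,0,0 for degrees 0…17.
Multiplying by (1 + y³)² gives running coefficients 1,3,3,3,6,6,3,3,3,1,0,0,0,0,0,0,0,0 for degrees 0…17.
Multiplying by (1 + y³)³ gives running coefficients 1,3,3,6,15,15,15,30,30,20,30,30,15,15,15,6,3,3 for degrees 0…17.
Finally multiplying by (1 + 2y + y²), the product of all factors after the first has coefficients 1,5,10,15,30,51,60,75,105,110,100,110,105,75,60,51,30,15 for degrees 0…17.
[y¹⁷] = 1·15 + 1·30 + 1·51 + 1·60 = 156.

156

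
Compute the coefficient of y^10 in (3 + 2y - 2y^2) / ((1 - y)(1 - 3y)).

The denominator gives the recurrence a_n = 4a_(n−1) − 3a_(n−2) for n ≥ 3; the numerator fixes a_0 = 3, a_1 = 14, a_2 = 45.
Iterating: 3, 14, 45, 138, 417, 1254, 3765, 11298, 33897, 101694, 305085, so a_10 = 305085.

305085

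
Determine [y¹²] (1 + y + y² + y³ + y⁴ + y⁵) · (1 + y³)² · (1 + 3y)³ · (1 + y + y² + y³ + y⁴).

(1 + y + y² + y³ + y⁴ + y⁵) has coefficients 1,1,1,1,1,1 for degrees 0…5.
(1 + y³)² has coefficients 1,0,0,2,0,0,1,0,0,0,0,0,0 for degrees 0…12.
Multiplying by (1 + 3y)³ gives running coefficients 1,9,27,29,18,54,55,9,27,27,0,0,0 for degrees 0…12.
Finally multiplying by (1 + y + y² + y³ + y⁴), the product of all factors after the first has coefficients 1,10,37,66,84,137,183,165,163,172,118,63,54 for degrees 0…12.
[y¹²] = 1·54 + 1·63 + 1·118 + 1·172 + 1·163 + 1·165 = 735.

735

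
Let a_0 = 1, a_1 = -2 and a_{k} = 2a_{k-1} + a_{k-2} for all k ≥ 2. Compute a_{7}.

The ordinary generating function has denominator 1 - 2z - z^2.
Iterating the recurrence: a_0,…,a_{7} = 1, -2, -3, -8, -19, -46, -111, -268.

-268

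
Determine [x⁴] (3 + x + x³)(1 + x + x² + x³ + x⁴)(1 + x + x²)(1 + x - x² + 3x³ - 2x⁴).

(3 + x + x³) has coefficients 3,1,0,1 for degrees 0…3.
(1 + x + x² + x³ + x⁴) has coefficients 1,1,1,1,1 for degrees 0…4.
Multiplying by (1 + x + x²) gives running coefficients 1,2,3,3,3 for degrees 0…4.
Finally multiplying by (1 + x - x² + 3x³ - 2x⁴), the product of all factors after the first has coefficients 1,3,4,7,7 for degrees 0…4.
[x⁴] = 3·7 + 1·7 + 1·3 = 31.

31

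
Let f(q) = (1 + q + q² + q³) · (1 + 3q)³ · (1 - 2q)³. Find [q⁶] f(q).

(1 + q + q² + q³) has coefficients 1,1,1,1 for degrees 0…3.
(1 + 3q)³ has coefficients 1,9,27,27,0,0,0 for degrees 0…6.
Finally multiplying by (1 - 2q)³, the product of all factors after the first has coefficients 1,3,-15,-35,90,108,-216 for degrees 0…6.
[q⁶] = 1·(-216) + 1·108 + 1·90 + 1·(-35) = -53.

-53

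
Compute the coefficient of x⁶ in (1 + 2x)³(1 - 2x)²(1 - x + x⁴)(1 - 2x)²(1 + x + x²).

(1 + 2x)³ has coefficients 1,6,12,8 for degrees 0…3.
(1 - 2x)² has coefficients 1,-4,4,0,0,0,0 for degrees 0…6.
Multiplying by (1 - x + x⁴) gives running coefficients 1,-5,8,-4,1,-4,4 for degrees 0…6.
Multiplying by (1 - 2x)² gives running coefficients 1,-9,32,-56,49,-24,24 for degrees 0…6.
Finally multiplying by (1 + x + x²), the product of all factors after the first has coefficients 1,-8,24,-33,25,-31,49 for degrees 0…6.
[x⁶] = 1·49 + 6·(-31) + 12·25 + 8·(-33) = -101.

-101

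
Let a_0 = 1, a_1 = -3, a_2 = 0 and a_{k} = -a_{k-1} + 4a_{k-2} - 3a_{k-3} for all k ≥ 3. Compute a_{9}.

The ordinary generating function has denominator 1 + t - 4t^2 + 3t^3.
Iterating the recurrence: a_0,…,a_{9} = 1, -3, 0, -15, 24, -84, 225, -633, 1785, -4992.

-4992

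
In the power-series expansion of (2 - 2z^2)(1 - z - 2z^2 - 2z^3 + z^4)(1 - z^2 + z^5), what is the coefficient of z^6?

-10

(2 - 2z^2) has coefficients 2,0,-2 for degrees 0…2.
(1 - z - 2z^2 - 2z^3 + z^4) has coefficients 1,-1,-2,-2,1,0,0 for degrees 0…6.
Finally multiplying by (1 - z^2 + z^5), the product of all factors after the first has coefficients 1,-1,-3,-1,3,3,-2 for degrees 0…6.
[z^6] = 2·(-2) − 2·3 = -10.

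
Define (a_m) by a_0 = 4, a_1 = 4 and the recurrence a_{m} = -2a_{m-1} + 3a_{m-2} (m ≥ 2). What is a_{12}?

The ordinary generating function has denominator 1 + 2y - 3y^2.
Iterating the recurrence: a_0,…,a_{12} = 4, 4, 4, 4, 4, 4, 4, 4, 4, 4, 4, 4, 4.

4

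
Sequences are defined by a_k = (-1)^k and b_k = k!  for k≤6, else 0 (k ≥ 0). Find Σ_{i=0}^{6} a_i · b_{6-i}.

620

The convolution is the x^6 coefficient of A(x)B(x).
Σ = 1·720 − 1·120 + 1·24 − 1·6 + 1·2 − 1·1 + 1·1 = 620.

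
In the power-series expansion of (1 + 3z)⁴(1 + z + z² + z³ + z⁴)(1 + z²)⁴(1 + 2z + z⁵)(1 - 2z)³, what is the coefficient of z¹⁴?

-11982

(1 + 3z)⁴ has coefficients 1,12,54,108,81 for degrees 0…4.
(1 + z + z² + z³ + z⁴) has coefficients 1,1,1,1,1,0,0,0,0,0,0,0,0,0,0 for degrees 0…14.
Multiplying by (1 + z²)⁴ gives running coefficients 1,1,5,5,11,10,14,10,11,5,5,1,1,0,0 for degrees 0…14.
Multiplying by (1 + 2z + z⁵) gives running coefficients 1,3,7,15,21,33,35,43,36,38,25,25,13,13,5 for degrees 0…14.
Finally multiplying by (1 - 2z)³, the product of all factors after the first has coefficients 1,-3,1,1,-9,31,-31,61,-66,58,-115,43,-141,35,-117 for degrees 0…14.
[z¹⁴] = 1·(-117) + 12·35 + 54·(-141) + 108·43 + 81·(-115) = -11982.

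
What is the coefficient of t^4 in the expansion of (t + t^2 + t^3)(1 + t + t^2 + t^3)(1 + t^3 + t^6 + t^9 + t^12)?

(t + t^2 + t^3) has coefficients 0,1,1,1 for degrees 0…3.
(1 + t + t^2 + t^3) has coefficients 1,1,1,1,0 for degrees 0…4.
Finally multiplying by (1 + t^3 + t^6 + t^9 + t^12), the product of all factors after the first has coefficients 1,1,1,2,1 for degrees 0…4.
[t^4] = 1·2 + 1·1 + 1·1 = 4.

4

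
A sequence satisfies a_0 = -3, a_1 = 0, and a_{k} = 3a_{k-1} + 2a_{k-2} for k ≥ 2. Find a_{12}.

-1702002

The ordinary generating function has denominator 1 - 3q - 2q^2.
Iterating the recurrence: a_0,…,a_{12} = -3, 0, -6, -18, -66, -234, -834, -2970, -10578, -37674, -134178, -477882, -1702002.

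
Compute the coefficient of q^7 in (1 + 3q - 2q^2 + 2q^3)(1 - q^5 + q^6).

5

(1 + 3q - 2q^2 + 2q^3) has coefficients 1,3,-2,2 for degrees 0…3.
(1 - q^5 + q^6) has coefficients 1,0,0,0,0,-1,1,0 for degrees 0…7.
[q^7] = 1·0 + 3·1 − 2·(-1) + 2·0 = 5.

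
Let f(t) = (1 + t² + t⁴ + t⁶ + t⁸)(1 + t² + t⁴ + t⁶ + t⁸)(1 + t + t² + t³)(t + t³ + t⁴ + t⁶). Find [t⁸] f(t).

(1 + t² + t⁴ + t⁶ + t⁸) has coefficients 1,0,1,0,1,0,1,0,1 for degrees 0…8.
(1 + t² + t⁴ + t⁶ + t⁸) has coefficients 1,0,1,0,1,0,1,0,1 for degrees 0…8.
Multiplying by (1 + t + t² + t³) gives running coefficients 1,1,2,2,2,2,2,2,2 for degrees 0…8.
Finally multiplying by (t + t³ + t⁴ + t⁶), the product of all factors after the first has coefficients 0,1,1,3,4,5,7,7,8 for degrees 0…8.
[t⁸] = 1·8 + 1·7 + 1·4 + 1·1 + 1·0 = 20.

20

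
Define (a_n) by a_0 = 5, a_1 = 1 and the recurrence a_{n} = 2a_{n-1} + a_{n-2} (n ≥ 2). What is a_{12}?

The ordinary generating function has denominator 1 - 2t - t^2.
Iterating the recurrence: a_0,…,a_{12} = 5, 1, 7, 15, 37, 89, 215, 519, 1253, 3025, 7303, 17631, 42565.

42565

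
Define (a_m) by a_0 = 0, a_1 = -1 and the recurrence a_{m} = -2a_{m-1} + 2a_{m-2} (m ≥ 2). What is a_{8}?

896

The ordinary generating function has denominator 1 + 2t - 2t^2.
Iterating the recurrence: a_0,…,a_{8} = 0, -1, 2, -6, 16, -44, 120, -328, 896.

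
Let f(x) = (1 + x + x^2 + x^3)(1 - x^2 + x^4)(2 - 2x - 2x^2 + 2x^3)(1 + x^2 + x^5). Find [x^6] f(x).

(1 + x + x^2 + x^3) has coefficients 1,1,1,1 for degrees 0…3.
(1 - x^2 + x^4) has coefficients 1,0,-1,0,1,0,0 for degrees 0…6.
Multiplying by (2 - 2x - 2x^2 + 2x^3) gives running coefficients 2,-2,-4,4,4,-4,-2 for degrees 0…6.
Finally multiplying by (1 + x^2 + x^5), the product of all factors after the first has coefficients 2,-2,-2,2,0,2,0 for degrees 0…6.
[x^6] = 1·0 + 1·2 + 1·0 + 1·2 = 4.

4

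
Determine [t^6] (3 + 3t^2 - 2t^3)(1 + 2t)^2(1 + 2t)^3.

80

(3 + 3t^2 - 2t^3) has coefficients 3,0,3,-2 for degrees 0…3.
(1 + 2t)^2 has coefficients 1,4,4,0,0,0,0 for degrees 0…6.
Finally multiplying by (1 + 2t)^3, the product of all factors after the first has coefficients 1,10,40,80,80,32,0 for degrees 0…6.
[t^6] = 3·0 + 3·80 − 2·80 = 80.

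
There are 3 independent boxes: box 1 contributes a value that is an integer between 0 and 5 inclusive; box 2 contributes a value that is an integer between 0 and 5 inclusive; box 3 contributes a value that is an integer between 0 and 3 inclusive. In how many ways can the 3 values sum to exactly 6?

20

The generating function for the choices is (1 + q + q² + q³ + q⁴ + q⁵)·(1 + q + q² + q³ + q⁴ + q⁵)·(1 + q + q² + q³); the count is [q⁶].
(1 + q + q² + q³ + q⁴ + q⁵) has coefficients 1,1,1,1,1,1 for degrees 0…5.
(1 + q + q² + q³ + q⁴ + q⁵) has coefficients 1,1,1,1,1,1,0 for degrees 0…6.
Finally multiplying by (1 + q + q² + q³), the product of all factors after the first has coefficients 1,2,3,4,4,4,3 for degrees 0…6.
[q⁶] = 1·3 + 1·4 + 1·4 + 1·4 + 1·3 + 1·2 = 20.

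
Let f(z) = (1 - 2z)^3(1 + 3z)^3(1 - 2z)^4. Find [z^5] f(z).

-924

(1 - 2z)^3 has coefficients 1,-6,12,-8 for degrees 0…3.
(1 + 3z)^3 has coefficients 1,9,27,27,0,0 for degrees 0…5.
Finally multiplying by (1 - 2z)^4, the product of all factors after the first has coefficients 1,1,-21,-5,160,-72 for degrees 0…5.
[z^5] = 1·(-72) − 6·160 + 12·(-5) − 8·(-21) = -924.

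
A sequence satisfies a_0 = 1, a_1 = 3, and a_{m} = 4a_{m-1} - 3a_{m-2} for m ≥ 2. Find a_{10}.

The ordinary generating function has denominator 1 - 4t + 3t^2.
Iterating the recurrence: a_0,…,a_{10} = 1, 3, 9, 27, 81, 243, 729, 2187, 6561, 19683, 59049.

59049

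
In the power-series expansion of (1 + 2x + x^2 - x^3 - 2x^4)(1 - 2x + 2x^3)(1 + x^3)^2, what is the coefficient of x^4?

(1 + 2x + x^2 - x^3 - 2x^4) has coefficients 1,2,1,-1,-2 for degrees 0…4.
(1 - 2x + 2x^3) has coefficients 1,-2,0,2,0 for degrees 0…4.
Finally multiplying by (1 + x^3)^2, the product of all factors after the first has coefficients 1,-2,0,4,-4 for degrees 0…4.
[x^4] = 1·(-4) + 2·4 + 1·0 − 1·(-2) − 2·1 = 4.

4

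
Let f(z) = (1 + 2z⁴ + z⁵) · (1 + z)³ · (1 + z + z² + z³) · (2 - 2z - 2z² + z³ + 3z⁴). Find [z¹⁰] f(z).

18

(1 + 2z⁴ + z⁵) has coefficients 1,0,0,0,2,1 for degrees 0…5.
(1 + z)³ has coefficients 1,3,3,1,0,0,0,0,0,0,0 for degrees 0…10.
Multiplying by (1 + z + z² + z³) gives running coefficients 1,4,7,8,7,4,1,0,0,0,0 for degrees 0…10.
Finally multiplying by (2 - 2z - 2z² + z³ + 3z⁴), the product of all factors after the first has coefficients 2,6,4,-5,-9,-3,9,21,23,13,3 for degrees 0…10.
[z¹⁰] = 1·3 + 2·9 + 1·(-3) = 18.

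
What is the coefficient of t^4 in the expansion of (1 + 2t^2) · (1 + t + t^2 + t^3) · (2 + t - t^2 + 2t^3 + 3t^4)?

9

(1 + 2t^2) has coefficients 1,0,2 for degrees 0…2.
(1 + t + t^2 + t^3) has coefficients 1,1,1,1,0 for degrees 0…4.
Finally multiplying by (2 + t - t^2 + 2t^3 + 3t^4), the product of all factors after the first has coefficients 2,3,2,4,5 for degrees 0…4.
[t^4] = 1·5 + 2·2 = 9.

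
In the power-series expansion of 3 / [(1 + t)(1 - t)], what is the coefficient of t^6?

Partial fractions give a closed form: a_n = (3/2)·(-1)^n + (3/2)·1^n.
At n = 6: a_6 = 3.

3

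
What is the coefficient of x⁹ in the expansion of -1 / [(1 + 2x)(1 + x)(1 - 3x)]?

Partial fractions give a closed form: a_n = (-4/5)·(-2)^n + (1/4)·(-1)^n + (-9/20)·3^n.
At n = 9: a_9 = -8448.

-8448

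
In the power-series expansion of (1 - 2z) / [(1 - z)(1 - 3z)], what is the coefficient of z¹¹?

Partial fractions give a closed form: a_n = (1/2)·1^n + (1/2)·3^n.
At n = 11: a_11 = 88574.

88574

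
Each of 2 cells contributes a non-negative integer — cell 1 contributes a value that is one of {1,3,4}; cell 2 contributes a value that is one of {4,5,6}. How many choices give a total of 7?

The generating function for the choices is (x + x^3 + x^4)·(x^4 + x^5 + x^6); the count is [x^7].
(x + x^3 + x^4) has coefficients 0,1,0,1,1 for degrees 0…4.
(x^4 + x^5 + x^6) has coefficients 0,0,0,0,1,1,1,0 for degrees 0…7.
[x^7] = 1·1 + 1·1 + 1·0 = 2.

2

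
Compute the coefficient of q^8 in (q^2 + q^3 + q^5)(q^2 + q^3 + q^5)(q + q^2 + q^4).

(q^2 + q^3 + q^5) has coefficients 0,0,1,1,0,1 for degrees 0…5.
(q^2 + q^3 + q^5) has coefficients 0,0,1,1,0,1,0,0,0 for degrees 0…8.
Finally multiplying by (q + q^2 + q^4), the product of all factors after the first has coefficients 0,0,0,1,2,1,2,2,0 for degrees 0…8.
[q^8] = 1·2 + 1·1 + 1·1 = 4.

4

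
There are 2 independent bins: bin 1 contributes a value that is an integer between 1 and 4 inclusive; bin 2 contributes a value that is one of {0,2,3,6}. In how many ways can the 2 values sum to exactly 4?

3

The generating function for the choices is (y + y² + y³ + y⁴)·(1 + y² + y³ + y⁶); the count is [y⁴].
(y + y² + y³ + y⁴) has coefficients 0,1,1,1,1 for degrees 0…4.
(1 + y² + y³ + y⁶) has coefficients 1,0,1,1,0 for degrees 0…4.
[y⁴] = 1·1 + 1·1 + 1·0 + 1·1 = 3.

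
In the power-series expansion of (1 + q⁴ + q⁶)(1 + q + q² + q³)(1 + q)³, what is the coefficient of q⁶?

(1 + q⁴ + q⁶) has coefficients 1,0,0,0,1,0,1 for degrees 0…6.
(1 + q + q² + q³) has coefficients 1,1,1,1,0,0,0 for degrees 0…6.
Finally multiplying by (1 + q)³, the product of all factors after the first has coefficients 1,4,7,8,7,4,1 for degrees 0…6.
[q⁶] = 1·1 + 1·7 + 1·1 = 9.

9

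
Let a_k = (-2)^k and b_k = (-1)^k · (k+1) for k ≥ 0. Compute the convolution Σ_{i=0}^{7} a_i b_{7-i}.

Write out a_i and b_{7-i} for i = 0,…,7 and sum the products.
Σ = 1·(-8) − 2·7 + 4·(-6) − 8·5 + 16·(-4) − 32·3 + 64·(-2) − 128·1 = -502.

-502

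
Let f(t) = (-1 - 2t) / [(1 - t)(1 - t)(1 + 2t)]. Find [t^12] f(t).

The denominator gives the recurrence a_n = 3a_(n−2) − 2a_(n−3) for n ≥ 3; the numerator fixes a_0 = -1, a_1 = -2, a_2 = -3.
Iterating: -1, -2, -3, -4, -5, -6, -7, -8, -9, -10, -11, -12, -13, so a_12 = -13.

-13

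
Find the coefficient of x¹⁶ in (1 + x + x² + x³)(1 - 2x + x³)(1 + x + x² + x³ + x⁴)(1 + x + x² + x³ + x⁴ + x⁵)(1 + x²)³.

(1 + x + x² + x³) has coefficients 1,1,1,1 for degrees 0…3.
(1 - 2x + x³) has coefficients 1,-2,0,1,0,0,0,0,0,0,0,0,0,0,0,0,0 for degrees 0…16.
Multiplying by (1 + x + x² + x³ + x⁴) gives running coefficients 1,-1,-1,0,0,-1,1,1,0,0,0,0,0,0,0,0,0 for degrees 0…16.
Multiplying by (1 + x + x² + x³ + x⁴ + x⁵) gives running coefficients 1,0,-1,-1,-1,-2,-2,0,1,1,1,2,1,0,0,0,0 for degrees 0…16.
Finally multiplying by (1 + x²)³, the product of all factors after the first has coefficients 1,0,2,-1,-1,-5,-7,-9,-9,-6,-3,3,5,9,7,7,4 for degrees 0…16.
[x¹⁶] = 1·4 + 1·7 + 1·7 + 1·9 = 27.

27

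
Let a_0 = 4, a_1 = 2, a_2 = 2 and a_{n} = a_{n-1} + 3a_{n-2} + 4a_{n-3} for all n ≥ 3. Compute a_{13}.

313714

The ordinary generating function has denominator 1 - q - 3q^2 - 4q^3.
Iterating the recurrence: a_0,…,a_{13} = 4, 2, 2, 24, 38, 118, 328, 834, 2290, 6104, 16310, 43782, 117128, 313714.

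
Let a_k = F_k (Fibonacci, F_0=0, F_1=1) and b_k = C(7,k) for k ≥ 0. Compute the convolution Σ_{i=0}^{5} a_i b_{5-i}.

138

This is [x^5] in the product of the two ordinary generating functions.
Σ = 0·21 + 1·35 + 1·35 + 2·21 + 3·7 + 5·1 = 138.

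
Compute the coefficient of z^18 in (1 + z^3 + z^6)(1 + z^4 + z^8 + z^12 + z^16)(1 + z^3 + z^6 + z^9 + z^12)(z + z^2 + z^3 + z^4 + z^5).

17

(1 + z^3 + z^6) has coefficients 1,0,0,1,0,0,1 for degrees 0…6.
(1 + z^4 + z^8 + z^12 + z^16) has coefficients 1,0,0,0,1,0,0,0,1,0,0,0,1,0,0,0,1,0,0 for degrees 0…18.
Multiplying by (1 + z^3 + z^6 + z^9 + z^12) gives running coefficients 1,0,0,1,1,0,1,1,1,1,1,1,2,1,1,1,2,1,1 for degrees 0…18.
Finally multiplying by (z + z^2 + z^3 + z^4 + z^5), the product of all factors after the first has coefficients 0,1,1,1,2,3,2,3,4,4,4,5,5,6,6,6,6,7,6 for degrees 0…18.
[z^18] = 1·6 + 1·6 + 1·5 = 17.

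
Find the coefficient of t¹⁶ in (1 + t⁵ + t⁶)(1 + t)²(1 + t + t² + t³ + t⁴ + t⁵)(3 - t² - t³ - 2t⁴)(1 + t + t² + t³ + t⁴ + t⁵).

-114

(1 + t⁵ + t⁶) has coefficients 1,0,0,0,0,1,1 for degrees 0…6.
(1 + t)² has coefficients 1,2,1,0,0,0,0,0,0,0,0,0,0,0,0,0,0 for degrees 0…16.
Multiplying by (1 + t + t² + t³ + t⁴ + t⁵) gives running coefficients 1,3,4,4,4,4,3,1,0,0,0,0,0,0,0,0,0 for degrees 0…16.
Multiplying by (3 - t² - t³ - 2t⁴) gives running coefficients 3,9,11,8,3,-2,-7,-13,-15,-12,-7,-2,0,0,0,0,0 for degrees 0…16.
Finally multiplying by (1 + t + t² + t³ + t⁴ + t⁵), the product of all factors after the first has coefficients 3,12,23,31,34,32,22,0,-26,-46,-56,-56,-49,-36,-21,-9,-2 for degrees 0…16.
[t¹⁶] = 1·(-2) + 1·(-56) + 1·(-56) = -114.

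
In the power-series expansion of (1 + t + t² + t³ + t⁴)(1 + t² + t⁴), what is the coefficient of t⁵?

2

(1 + t + t² + t³ + t⁴) has coefficients 1,1,1,1,1 for degrees 0…4.
(1 + t² + t⁴) has coefficients 1,0,1,0,1,0 for degrees 0…5.
[t⁵] = 1·0 + 1·1 + 1·0 + 1·1 + 1·0 = 2.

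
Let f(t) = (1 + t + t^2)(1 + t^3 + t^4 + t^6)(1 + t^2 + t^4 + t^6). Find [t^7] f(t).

5

(1 + t + t^2) has coefficients 1,1,1 for degrees 0…2.
(1 + t^3 + t^4 + t^6) has coefficients 1,0,0,1,1,0,1,0 for degrees 0…7.
Finally multiplying by (1 + t^2 + t^4 + t^6), the product of all factors after the first has coefficients 1,0,1,1,2,1,3,1 for degrees 0…7.
[t^7] = 1·1 + 1·3 + 1·1 = 5.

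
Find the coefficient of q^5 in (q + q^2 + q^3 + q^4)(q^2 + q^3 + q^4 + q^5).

3

(q + q^2 + q^3 + q^4) has coefficients 0,1,1,1,1 for degrees 0…4.
(q^2 + q^3 + q^4 + q^5) has coefficients 0,0,1,1,1,1 for degrees 0…5.
[q^5] = 1·1 + 1·1 + 1·1 + 1·0 = 3.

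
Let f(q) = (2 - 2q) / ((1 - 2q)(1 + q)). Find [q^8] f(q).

Partial fractions give a closed form: a_n = (2/3)·2^n + (4/3)·(-1)^n.
At n = 8: a_8 = 172.

172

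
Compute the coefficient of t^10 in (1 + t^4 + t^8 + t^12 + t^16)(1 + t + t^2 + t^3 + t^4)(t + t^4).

(1 + t^4 + t^8 + t^12 + t^16) has coefficients 1,0,0,0,1,0,0,0,1,0,0 for degrees 0…10.
(1 + t + t^2 + t^3 + t^4) has coefficients 1,1,1,1,1,0,0,0,0,0,0 for degrees 0…10.
Finally multiplying by (t + t^4), the product of all factors after the first has coefficients 0,1,1,1,2,2,1,1,1,0,0 for degrees 0…10.
[t^10] = 1·0 + 1·1 + 1·1 = 2.

2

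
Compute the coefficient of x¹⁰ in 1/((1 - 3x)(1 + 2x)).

35839

The denominator gives the recurrence a_n = a_(n−1) + 6a_(n−2) for n ≥ 2; the numerator fixes a_0 = 1, a_1 = 1.
Iterating: 1, 1, 7, 13, 55, 133, 463, 1261, 4039, 11605, 35839, so a_10 = 35839.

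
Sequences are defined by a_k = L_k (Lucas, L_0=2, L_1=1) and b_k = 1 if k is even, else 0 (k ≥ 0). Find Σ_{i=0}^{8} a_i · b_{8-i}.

This is [x^8] in the product of the two ordinary generating functions.
Σ = 2·1 + 1·0 + 3·1 + 4·0 + 7·1 + 11·0 + 18·1 + 29·0 + 47·1 = 77.

77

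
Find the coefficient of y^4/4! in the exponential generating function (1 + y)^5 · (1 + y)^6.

The EGF product rule gives c_4 = Σ_{k_1+k_2=4} C(4; k_1,k_2) · ∏ g_i(k_i), where (1+y)^5 gives the falling factorial (5)_k; (1+y)^6 gives the falling factorial (6)_k.
g_1(k) for k = 0…4: 1, 5, 20, 60, 120.
g_2(k) for k = 0…4: 1, 6, 30, 120, 360.
c_4 = Σ_k C(4,k)·g_1(k)·g_2(4−k) = 1·1·360 + 4·5·120 + 6·20·30 + 4·60·6 + 1·120·1 = 360 + 2400 + 3600 + 1440 + 120 = 7920.

7920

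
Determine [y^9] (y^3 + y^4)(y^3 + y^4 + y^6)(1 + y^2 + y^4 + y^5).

(y^3 + y^4) has coefficients 0,0,0,1,1 for degrees 0…4.
(y^3 + y^4 + y^6) has coefficients 0,0,0,1,1,0,1,0,0,0 for degrees 0…9.
Finally multiplying by (1 + y^2 + y^4 + y^5), the product of all factors after the first has coefficients 0,0,0,1,1,1,2,1,3,1 for degrees 0…9.
[y^9] = 1·2 + 1·1 = 3.

3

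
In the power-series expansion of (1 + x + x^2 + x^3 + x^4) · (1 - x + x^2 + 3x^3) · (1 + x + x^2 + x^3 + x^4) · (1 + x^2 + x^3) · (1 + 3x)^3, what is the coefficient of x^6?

(1 + x + x^2 + x^3 + x^4) has coefficients 1,1,1,1,1 for degrees 0…4.
(1 - x + x^2 + 3x^3) has coefficients 1,-1,1,3,0,0,0 for degrees 0…6.
Multiplying by (1 + x + x^2 + x^3 + x^4) gives running coefficients 1,0,1,4,4,3,4 for degrees 0…6.
Multiplying by (1 + x^2 + x^3) gives running coefficients 1,0,2,5,5,8,12 for degrees 0…6.
Finally multiplying by (1 + 3x)^3, the product of all factors after the first has coefficients 1,9,29,50,104,242,354 for degrees 0…6.
[x^6] = 1·354 + 1·242 + 1·104 + 1·50 + 1·29 = 779.

779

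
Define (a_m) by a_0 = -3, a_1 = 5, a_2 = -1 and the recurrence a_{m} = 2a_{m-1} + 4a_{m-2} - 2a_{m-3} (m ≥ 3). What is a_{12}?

388752

The ordinary generating function has denominator 1 - 2q - 4q^2 + 2q^3.
Iterating the recurrence: a_0,…,a_{12} = -3, 5, -1, 24, 34, 166, 420, 1436, 4220, 13344, 40696, 126328, 388752.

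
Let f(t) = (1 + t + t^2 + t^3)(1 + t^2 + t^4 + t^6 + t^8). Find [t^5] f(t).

(1 + t + t^2 + t^3) has coefficients 1,1,1,1 for degrees 0…3.
(1 + t^2 + t^4 + t^6 + t^8) has coefficients 1,0,1,0,1,0 for degrees 0…5.
[t^5] = 1·0 + 1·1 + 1·0 + 1·1 = 2.

2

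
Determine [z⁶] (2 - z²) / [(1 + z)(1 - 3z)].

1033

The denominator gives the recurrence a_n = 2a_(n−1) + 3a_(n−2) for n ≥ 3; the numerator fixes a_0 = 2, a_1 = 4, a_2 = 13.
Iterating: 2, 4, 13, 38, 115, 344, 1033, so a_6 = 1033.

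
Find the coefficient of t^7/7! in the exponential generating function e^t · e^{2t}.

2187

The EGF product rule gives c_7 = Σ_{k_1+k_2=7} C(7; k_1,k_2) · ∏ g_i(k_i), where e^t gives (1)^k; e^{2t} gives (2)^k.
g_1(k) for k = 0…7: 1, 1, 1, 1, 1, 1, 1, 1.
g_2(k) for k = 0…7: 1, 2, 4, 8, 16, 32, 64, 128.
c_7 = Σ_k C(7,k)·g_1(k)·g_2(7−k) = 1·1·128 + 7·1·64 + 21·1·32 + 35·1·16 + 35·1·8 + 21·1·4 + 7·1·2 + 1·1·1 = 128 + 448 + 672 + 560 + 280 + 84 + 14 + 1 = 2187.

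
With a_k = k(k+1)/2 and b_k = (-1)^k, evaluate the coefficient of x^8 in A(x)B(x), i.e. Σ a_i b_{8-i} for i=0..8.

20

Write out a_i and b_{8-i} for i = 0,…,8 and sum the products.
Σ = 0·1 + 1·(-1) + 3·1 + 6·(-1) + 10·1 + 15·(-1) + 21·1 + 28·(-1) + 36·1 = 20.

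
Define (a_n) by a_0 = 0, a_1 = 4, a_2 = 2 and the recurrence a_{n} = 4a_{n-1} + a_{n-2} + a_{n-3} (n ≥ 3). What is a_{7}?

The ordinary generating function has denominator 1 - 4x - x^2 - x^3.
Iterating the recurrence: a_0,…,a_{7} = 0, 4, 2, 12, 54, 230, 986, 4228.

4228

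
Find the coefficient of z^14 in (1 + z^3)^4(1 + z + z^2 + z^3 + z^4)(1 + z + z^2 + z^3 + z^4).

(1 + z^3)^4 has coefficients 1,0,0,4,0,0,6,0,0,4,0,0,1 for degrees 0…12.
(1 + z + z^2 + z^3 + z^4) has coefficients 1,1,1,1,1,0,0,0,0,0,0,0,0,0,0 for degrees 0…14.
Finally multiplying by (1 + z + z^2 + z^3 + z^4), the product of all factors after the first has coefficients 1,2,3,4,5,4,3,2,1,0,0,0,0,0,0 for degrees 0…14.
[z^14] = 1·0 + 4·0 + 6·1 + 4·4 + 1·3 = 25.

25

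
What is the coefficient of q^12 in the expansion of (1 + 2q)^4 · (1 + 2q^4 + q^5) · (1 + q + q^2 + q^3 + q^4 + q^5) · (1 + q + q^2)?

(1 + 2q)^4 has coefficients 1,8,24,32,16 for degrees 0…4.
(1 + 2q^4 + q^5) has coefficients 1,0,0,0,2,1,0,0,0,0,0,0,0 for degrees 0…12.
Multiplying by (1 + q + q^2 + q^3 + q^4 + q^5) gives running coefficients 1,1,1,1,3,4,3,3,3,3,1,0,0 for degrees 0…12.
Finally multiplying by (1 + q + q^2), the product of all factors after the first has coefficients 1,2,3,3,5,8,10,10,9,9,7,4,1 for degrees 0…12.
[q^12] = 1·1 + 8·4 + 24·7 + 32·9 + 16·9 = 633.

633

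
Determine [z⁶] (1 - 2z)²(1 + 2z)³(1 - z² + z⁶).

-15

(1 - 2z)² has coefficients 1,-4,4 for degrees 0…2.
(1 + 2z)³ has coefficients 1,6,12,8,0,0,0 for degrees 0…6.
Finally multiplying by (1 - z² + z⁶), the product of all factors after the first has coefficients 1,6,11,2,-12,-8,1 for degrees 0…6.
[z⁶] = 1·1 − 4·(-8) + 4·(-12) = -15.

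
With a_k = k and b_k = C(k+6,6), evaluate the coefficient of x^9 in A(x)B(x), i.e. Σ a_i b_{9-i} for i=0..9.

12870

This is [x^9] in the product of the two ordinary generating functions.
Σ = 0·5005 + 1·3003 + 2·1716 + 3·924 + 4·462 + 5·210 + 6·84 + 7·28 + 8·7 + 9·1 = 12870.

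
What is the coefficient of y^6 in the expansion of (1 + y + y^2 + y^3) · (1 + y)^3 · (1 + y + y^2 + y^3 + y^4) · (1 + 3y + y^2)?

144

(1 + y + y^2 + y^3) has coefficients 1,1,1,1 for degrees 0…3.
(1 + y)^3 has coefficients 1,3,3,1,0,0,0 for degrees 0…6.
Multiplying by (1 + y + y^2 + y^3 + y^4) gives running coefficients 1,4,7,8,8,7,4 for degrees 0…6.
Finally multiplying by (1 + 3y + y^2), the product of all factors after the first has coefficients 1,7,20,33,39,39,33 for degrees 0…6.
[y^6] = 1·33 + 1·39 + 1·39 + 1·33 = 144.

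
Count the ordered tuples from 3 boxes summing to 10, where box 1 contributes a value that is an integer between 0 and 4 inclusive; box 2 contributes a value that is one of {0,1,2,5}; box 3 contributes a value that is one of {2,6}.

4

The generating function for the choices is (1 + q + q^2 + q^3 + q^4)·(1 + q + q^2 + q^5)·(q^2 + q^6); the count is [q^10].
(1 + q + q^2 + q^3 + q^4) has coefficients 1,1,1,1,1 for degrees 0…4.
(1 + q + q^2 + q^5) has coefficients 1,1,1,0,0,1,0,0,0,0,0 for degrees 0…10.
Finally multiplying by (q^2 + q^6), the product of all factors after the first has coefficients 0,0,1,1,1,0,1,2,1,0,0 for degrees 0…10.
[q^10] = 1·0 + 1·0 + 1·1 + 1·2 + 1·1 = 4.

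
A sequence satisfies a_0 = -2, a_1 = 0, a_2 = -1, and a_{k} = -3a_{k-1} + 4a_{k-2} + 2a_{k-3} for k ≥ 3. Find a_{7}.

The ordinary generating function has denominator 1 + 3q - 4q^2 - 2q^3.
Iterating the recurrence: a_0,…,a_{7} = -2, 0, -1, -1, -1, -3, 3, -23.

-23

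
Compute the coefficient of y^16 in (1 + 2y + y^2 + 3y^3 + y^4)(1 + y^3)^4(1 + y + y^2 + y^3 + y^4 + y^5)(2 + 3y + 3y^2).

359

(1 + 2y + y^2 + 3y^3 + y^4) has coefficients 1,2,1,3,1 for degrees 0…4.
(1 + y^3)^4 has coefficients 1,0,0,4,0,0,6,0,0,4,0,0,1,0,0,0,0 for degrees 0…16.
Multiplying by (1 + y + y^2 + y^3 + y^4 + y^5) gives running coefficients 1,1,1,5,5,5,10,10,10,10,10,10,5,5,5,1,1 for degrees 0…16.
Finally multiplying by (2 + 3y + 3y^2), the product of all factors after the first has coefficients 2,5,8,16,28,40,50,65,80,80,80,80,70,55,40,32,20 for degrees 0…16.
[y^16] = 1·20 + 2·32 + 1·40 + 3·55 + 1·70 = 359.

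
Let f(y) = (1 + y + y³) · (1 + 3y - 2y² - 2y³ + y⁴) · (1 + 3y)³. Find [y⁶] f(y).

(1 + y + y³) has coefficients 1,1,0,1 for degrees 0…3.
(1 + 3y - 2y² - 2y³ + y⁴) has coefficients 1,3,-2,-2,1,0,0 for degrees 0…6.
Finally multiplying by (1 + 3y)³, the product of all factors after the first has coefficients 1,12,52,88,10,-99,-27 for degrees 0…6.
[y⁶] = 1·(-27) + 1·(-99) + 1·88 = -38.

-38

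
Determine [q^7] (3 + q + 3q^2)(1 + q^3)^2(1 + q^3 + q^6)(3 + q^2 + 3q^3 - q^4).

(3 + q + 3q^2) has coefficients 3,1,3 for degrees 0…2.
(1 + q^3)^2 has coefficients 1,0,0,2,0,0,1,0 for degrees 0…7.
Multiplying by (1 + q^3 + q^6) gives running coefficients 1,0,0,3,0,0,4,0 for degrees 0…7.
Finally multiplying by (3 + q^2 + 3q^3 - q^4), the product of all factors after the first has coefficients 3,0,1,12,-1,3,21,-3 for degrees 0…7.
[q^7] = 3·(-3) + 1·21 + 3·3 = 21.

21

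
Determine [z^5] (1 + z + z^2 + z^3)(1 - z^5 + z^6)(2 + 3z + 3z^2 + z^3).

2

(1 + z + z^2 + z^3) has coefficients 1,1,1,1 for degrees 0…3.
(1 - z^5 + z^6) has coefficients 1,0,0,0,0,-1 for degrees 0…5.
Finally multiplying by (2 + 3z + 3z^2 + z^3), the product of all factors after the first has coefficients 2,3,3,1,0,-2 for degrees 0…5.
[z^5] = 1·(-2) + 1·0 + 1·1 + 1·3 = 2.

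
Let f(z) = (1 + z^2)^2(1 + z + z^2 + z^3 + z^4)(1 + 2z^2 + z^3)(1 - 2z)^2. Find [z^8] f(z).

(1 + z^2)^2 has coefficients 1,0,2,0,1 for degrees 0…4.
(1 + z + z^2 + z^3 + z^4) has coefficients 1,1,1,1,1,0,0,0,0 for degrees 0…8.
Multiplying by (1 + 2z^2 + z^3) gives running coefficients 1,1,3,4,4,3,3,1,0 for degrees 0…8.
Finally multiplying by (1 - 2z)^2, the product of all factors after the first has coefficients 1,-3,3,-4,0,3,7,1,8 for degrees 0…8.
[z^8] = 1·8 + 2·7 + 1·0 = 22.

22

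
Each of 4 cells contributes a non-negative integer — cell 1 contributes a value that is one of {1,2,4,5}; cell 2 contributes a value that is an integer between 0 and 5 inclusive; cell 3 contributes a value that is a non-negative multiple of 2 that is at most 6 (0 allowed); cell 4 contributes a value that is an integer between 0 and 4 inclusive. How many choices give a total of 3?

The generating function for the choices is (t + t^2 + t^4 + t^5)·(1 + t + t^2 + t^3 + t^4 + t^5)·(1 + t^2 + t^4 + t^6)·(1 + t + t^2 + t^3 + t^4); the count is [t^3].
(t + t^2 + t^4 + t^5) has coefficients 0,1,1,0 for degrees 0…3.
(1 + t + t^2 + t^3 + t^4 + t^5) has coefficients 1,1,1,1 for degrees 0…3.
Multiplying by (1 + t^2 + t^4 + t^6) gives running coefficients 1,1,2,2 for degrees 0…3.
Finally multiplying by (1 + t + t^2 + t^3 + t^4), the product of all factors after the first has coefficients 1,2,4,6 for degrees 0…3.
[t^3] = 1·4 + 1·2 = 6.

6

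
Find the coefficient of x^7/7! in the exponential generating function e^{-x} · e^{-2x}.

The EGF product rule gives c_7 = Σ_{k_1+k_2=7} C(7; k_1,k_2) · ∏ g_i(k_i), where e^{-x} gives (-1)^k; e^{-2x} gives (-2)^k.
g_1(k) for k = 0…7: 1, -1, 1, -1, 1, -1, 1, -1.
g_2(k) for k = 0…7: 1, -2, 4, -8, 16, -32, 64, -128.
c_7 = Σ_k C(7,k)·g_1(k)·g_2(7−k) = 1·1·(-128) + 7·(-1)·64 + 21·1·(-32) + 35·(-1)·16 + 35·1·(-8) + 21·(-1)·4 + 7·1·(-2) + 1·(-1)·1 = −128 − 448 − 672 − 560 − 280 − 84 − 14 − 1 = -2187.

-2187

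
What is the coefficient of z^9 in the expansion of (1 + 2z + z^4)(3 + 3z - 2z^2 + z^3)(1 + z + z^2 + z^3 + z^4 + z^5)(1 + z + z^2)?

(1 + 2z + z^4) has coefficients 1,2,0,0,1 for degrees 0…4.
(3 + 3z - 2z^2 + z^3) has coefficients 3,3,-2,1,0,0,0,0,0,0 for degrees 0…9.
Multiplying by (1 + z + z^2 + z^3 + z^4 + z^5) gives running coefficients 3,6,4,5,5,5,2,-1,1,0 for degrees 0…9.
Finally multiplying by (1 + z + z^2), the product of all factors after the first has coefficients 3,9,13,15,14,15,12,6,2,0 for degrees 0…9.
[z^9] = 1·0 + 2·2 + 1·15 = 19.

19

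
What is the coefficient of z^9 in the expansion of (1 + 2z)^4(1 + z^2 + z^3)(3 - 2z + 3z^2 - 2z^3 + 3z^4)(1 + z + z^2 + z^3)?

(1 + 2z)^4 has coefficients 1,8,24,32,16 for degrees 0…4.
(1 + z^2 + z^3) has coefficients 1,0,1,1,0,0,0,0,0,0 for degrees 0…9.
Multiplying by (3 - 2z + 3z^2 - 2z^3 + 3z^4) gives running coefficients 3,-2,6,-1,4,1,1,3,0,0 for degrees 0…9.
Finally multiplying by (1 + z + z^2 + z^3), the product of all factors after the first has coefficients 3,1,7,6,7,10,5,9,5,4 for degrees 0…9.
[z^9] = 1·4 + 8·5 + 24·9 + 32·5 + 16·10 = 580.

580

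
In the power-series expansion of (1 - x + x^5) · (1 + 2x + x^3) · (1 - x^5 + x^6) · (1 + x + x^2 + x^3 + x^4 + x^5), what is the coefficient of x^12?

(1 - x + x^5) has coefficients 1,-1,0,0,0,1 for degrees 0…5.
(1 + 2x + x^3) has coefficients 1,2,0,1,0,0,0,0,0,0,0,0,0 for degrees 0…12.
Multiplying by (1 - x^5 + x^6) gives running coefficients 1,2,0,1,0,-1,-1,2,-1,1,0,0,0 for degrees 0…12.
Finally multiplying by (1 + x + x^2 + x^3 + x^4 + x^5), the product of all factors after the first has coefficients 1,3,3,4,4,3,1,1,0,0,0,1,2 for degrees 0…12.
[x^12] = 1·2 − 1·1 + 1·1 = 2.

2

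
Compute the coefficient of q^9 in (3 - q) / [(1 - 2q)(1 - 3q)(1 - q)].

Partial fractions give a closed form: a_n = (-10)·2^n + (12)·3^n + (1)·1^n.
At n = 9: a_9 = 231077.

231077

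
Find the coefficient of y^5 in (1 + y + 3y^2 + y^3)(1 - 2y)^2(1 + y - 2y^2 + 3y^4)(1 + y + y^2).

17

(1 + y + 3y^2 + y^3) has coefficients 1,1,3,1 for degrees 0…3.
(1 - 2y)^2 has coefficients 1,-4,4,0,0,0 for degrees 0…5.
Multiplying by (1 + y - 2y^2 + 3y^4) gives running coefficients 1,-3,-2,12,-5,-12 for degrees 0…5.
Finally multiplying by (1 + y + y^2), the product of all factors after the first has coefficients 1,-2,-4,7,5,-5 for degrees 0…5.
[y^5] = 1·(-5) + 1·5 + 3·7 + 1·(-4) = 17.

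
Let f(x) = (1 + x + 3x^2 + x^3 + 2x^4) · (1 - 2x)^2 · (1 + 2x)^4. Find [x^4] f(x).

(1 + x + 3x^2 + x^3 + 2x^4) has coefficients 1,1,3,1,2 for degrees 0…4.
(1 - 2x)^2 has coefficients 1,-4,4,0,0 for degrees 0…4.
Finally multiplying by (1 + 2x)^4, the product of all factors after the first has coefficients 1,4,-4,-32,-16 for degrees 0…4.
[x^4] = 1·(-16) + 1·(-32) + 3·(-4) + 1·4 + 2·1 = -54.

-54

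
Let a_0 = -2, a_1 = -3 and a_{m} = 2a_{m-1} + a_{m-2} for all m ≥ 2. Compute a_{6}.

-268

The ordinary generating function has denominator 1 - 2t - t^2.
Iterating the recurrence: a_0,…,a_{6} = -2, -3, -8, -19, -46, -111, -268.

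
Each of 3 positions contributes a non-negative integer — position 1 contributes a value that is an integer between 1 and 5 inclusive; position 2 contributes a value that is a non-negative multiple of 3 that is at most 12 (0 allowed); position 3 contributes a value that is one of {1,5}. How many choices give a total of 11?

The generating function for the choices is (q + q^2 + q^3 + q^4 + q^5)·(1 + q^3 + q^6 + q^9 + q^12)·(q + q^5); the count is [q^11].
(q + q^2 + q^3 + q^4 + q^5) has coefficients 0,1,1,1,1,1 for degrees 0…5.
(1 + q^3 + q^6 + q^9 + q^12) has coefficients 1,0,0,1,0,0,1,0,0,1,0,0 for degrees 0…11.
Finally multiplying by (q + q^5), the product of all factors after the first has coefficients 0,1,0,0,1,1,0,1,1,0,1,1 for degrees 0…11.
[q^11] = 1·1 + 1·0 + 1·1 + 1·1 + 1·0 = 3.

3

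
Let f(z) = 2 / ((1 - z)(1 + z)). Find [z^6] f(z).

2

Partial fractions give a closed form: a_n = (1)·1^n + (1)·(-1)^n.
At n = 6: a_6 = 2.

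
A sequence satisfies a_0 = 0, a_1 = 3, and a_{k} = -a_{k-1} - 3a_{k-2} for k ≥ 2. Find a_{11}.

759

The ordinary generating function has denominator 1 + t + 3t^2.
Iterating the recurrence: a_0,…,a_{11} = 0, 3, -3, -6, 15, 3, -48, 39, 105, -222, -93, 759.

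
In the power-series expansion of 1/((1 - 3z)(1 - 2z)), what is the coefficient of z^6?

2059

Partial fractions give a closed form: a_n = (3)·3^n + (-2)·2^n.
At n = 6: a_6 = 2059.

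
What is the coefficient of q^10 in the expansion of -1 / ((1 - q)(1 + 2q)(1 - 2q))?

-1365

The denominator gives the recurrence a_n = a_(n−1) + 4a_(n−2) − 4a_(n−3) for n ≥ 3; the numerator fixes a_0 = -1, a_1 = -1, a_2 = -5.
Iterating: -1, -1, -5, -5, -21, -21, -85, -85, -341, -341, -1365, so a_10 = -1365.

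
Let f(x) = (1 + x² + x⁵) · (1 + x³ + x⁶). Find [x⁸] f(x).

(1 + x² + x⁵) has coefficients 1,0,1,0,0,1 for degrees 0…5.
(1 + x³ + x⁶) has coefficients 1,0,0,1,0,0,1,0,0 for degrees 0…8.
[x⁸] = 1·0 + 1·1 + 1·1 = 2.

2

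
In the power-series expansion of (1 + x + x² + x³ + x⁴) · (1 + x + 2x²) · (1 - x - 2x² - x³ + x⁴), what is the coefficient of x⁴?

-9

(1 + x + x² + x³ + x⁴) has coefficients 1,1,1,1,1 for degrees 0…4.
(1 + x + 2x²) has coefficients 1,1,2,0,0 for degrees 0…4.
Finally multiplying by (1 - x - 2x² - x³ + x⁴), the product of all factors after the first has coefficients 1,0,-1,-5,-4 for degrees 0…4.
[x⁴] = 1·(-4) + 1·(-5) + 1·(-1) + 1·0 + 1·1 = -9.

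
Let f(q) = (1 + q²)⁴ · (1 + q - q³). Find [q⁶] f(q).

(1 + q²)⁴ has coefficients 1,0,4,0,6,0,4 for degrees 0…6.
(1 + q - q³) has coefficients 1,1,0,-1,0,0,0 for degrees 0…6.
[q⁶] = 1·0 + 4·0 + 6·0 + 4·1 = 4.

4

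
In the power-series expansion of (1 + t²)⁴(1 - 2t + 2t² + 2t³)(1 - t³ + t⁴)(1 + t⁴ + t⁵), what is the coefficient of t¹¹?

(1 + t²)⁴ has coefficients 1,0,4,0,6,0,4,0,1 for degrees 0…8.
(1 - 2t + 2t² + 2t³) has coefficients 1,-2,2,2,0,0,0,0,0,0,0,0 for degrees 0…11.
Multiplying by (1 - t³ + t⁴) gives running coefficients 1,-2,2,1,3,-4,0,2,0,0,0,0 for degrees 0…11.
Finally multiplying by (1 + t⁴ + t⁵), the product of all factors after the first has coefficients 1,-2,2,1,4,-5,0,5,4,-1,-4,2 for degrees 0…11.
[t¹¹] = 1·2 + 4·(-1) + 6·5 + 4·(-5) + 1·1 = 9.

9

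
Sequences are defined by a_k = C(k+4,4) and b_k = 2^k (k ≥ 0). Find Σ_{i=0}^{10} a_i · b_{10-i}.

Write out a_i and b_{10-i} for i = 0,…,10 and sum the products.
Σ = 1·1024 + 5·512 + 15·256 + 35·128 + 70·64 + 126·32 + 210·16 + 330·8 + 495·4 + 715·2 + 1001·1 = 30827.

30827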